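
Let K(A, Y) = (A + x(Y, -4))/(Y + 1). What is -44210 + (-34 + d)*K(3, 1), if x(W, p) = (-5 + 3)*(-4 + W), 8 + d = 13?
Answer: -88681/2 ≈ -44341.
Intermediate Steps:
d = 5 (d = -8 + 13 = 5)
x(W, p) = 8 - 2*W (x(W, p) = -2*(-4 + W) = 8 - 2*W)
K(A, Y) = (8 + A - 2*Y)/(1 + Y) (K(A, Y) = (A + (8 - 2*Y))/(Y + 1) = (8 + A - 2*Y)/(1 + Y))
-44210 + (-34 + d)*K(3, 1) = -44210 + (-34 + 5)*((8 + 3 - 2*1)/(1 + 1)) = -44210 - 29*(8 + 3 - 2)/2 = -44210 - 29*9/2 = -44210 - 261/2 = -88681/2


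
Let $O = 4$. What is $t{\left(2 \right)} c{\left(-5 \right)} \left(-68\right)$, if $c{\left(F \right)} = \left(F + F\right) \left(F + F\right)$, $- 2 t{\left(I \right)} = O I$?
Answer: $27200$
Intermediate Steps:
$t{\left(I \right)} = - 2 I$ ($t{\left(I \right)} = - \frac{4 I}{2} = - 2 I$)
$c{\left(F \right)} = 4 F^{2}$ ($c{\left(F \right)} = 2 F 2 F = 4 F^{2}$)
$t{\left(2 \right)} c{\left(-5 \right)} \left(-68\right) = \left(-2\right) 2 \cdot 4 \left(-5\right)^{2} \left(-68\right) = - 4 \cdot 4 \cdot 25 \left(-68\right) = \left(-4\right) 100 \left(-68\right) = \left(-400\right) \left(-68\right) = 27200$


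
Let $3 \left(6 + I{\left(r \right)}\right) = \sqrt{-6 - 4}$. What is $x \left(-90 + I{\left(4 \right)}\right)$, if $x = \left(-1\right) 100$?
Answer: $9600 - \frac{100 i \sqrt{10}}{3} \approx 9600.0 - 105.41 i$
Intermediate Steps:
$I{\left(r \right)} = -6 + \frac{i \sqrt{10}}{3}$ ($I{\left(r \right)} = -6 + \frac{\sqrt{-6 - 4}}{3} = -6 + \frac{\sqrt{-10}}{3} = -6 + \frac{i \sqrt{10}}{3}$)
$x = -100$
$x \left(-90 + I{\left(4 \right)}\right) = - 100 \left(-90 - \left(6 - \frac{i \sqrt{10}}{3}\right)\right) = - 100 \left(-96 + \frac{i \sqrt{10}}{3}\right) = 9600 - \frac{100 i \sqrt{10}}{3}$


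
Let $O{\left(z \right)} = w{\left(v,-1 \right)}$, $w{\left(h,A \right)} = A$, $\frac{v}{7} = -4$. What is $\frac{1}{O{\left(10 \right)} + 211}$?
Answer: $\frac{1}{210} \approx 0.0047619$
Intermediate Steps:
$v = -28$ ($v = 7 \left(-4\right) = -28$)
$O{\left(z \right)} = -1$
$\frac{1}{O{\left(10 \right)} + 211} = \frac{1}{-1 + 211} = \frac{1}{210}$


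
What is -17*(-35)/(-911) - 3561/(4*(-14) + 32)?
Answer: 1076597/7288 ≈ 147.72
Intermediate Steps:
-17*(-35)/(-911) - 3561/(4*(-14) + 32) = 595*(-1/911) - 3561/(-56 + 32) = -595/911 - 3561/(-24) = -595/911 - 3561*(-1/24) = -595/911 + 1187/8 = 1076597/7288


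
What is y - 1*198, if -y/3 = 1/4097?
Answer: -811209/4097 ≈ -198.00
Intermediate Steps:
y = -3/4097 ≈ -0.00073224
y - 1*198 = -3/4097 - 1*198 = -3/4097 - 198 = -811209/4097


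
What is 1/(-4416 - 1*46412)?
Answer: -1/50828 ≈ -1.9674e-5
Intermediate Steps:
1/(-4416 - 1*46412) = 1/(-4416 - 46412) = 1/(-50828) = -1/50828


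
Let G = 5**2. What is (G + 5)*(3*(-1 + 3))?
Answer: 180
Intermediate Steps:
G = 25
(G + 5)*(3*(-1 + 3)) = (25 + 5)*(3*(-1 + 3)) = 30*(3*2) = 30*6 = 180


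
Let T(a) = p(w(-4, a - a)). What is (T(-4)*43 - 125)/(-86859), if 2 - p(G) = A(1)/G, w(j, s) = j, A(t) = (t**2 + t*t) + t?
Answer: 1/12868 ≈ 7.7712e-5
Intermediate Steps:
A(t) = t + 2*t**2 (A(t) = (t**2 + t**2) + t = 2*t**2 + t = t + 2*t**2)
p(G) = 2 - 3/G (p(G) = 2 - 1*(1 + 2*1)/G = 2 - 1*(1 + 2)/G = 2 - 1*3/G = 2 - 3/G)
T(a) = 11/4 (T(a) = 2 - 3/(-4) = 2 - 3*(-1/4) = 2 + 3/4 = 11/4)
(T(-4)*43 - 125)/(-86859) = ((11/4)*43 - 125)/(-86859) = (473/4 - 125)*(-1/86859) = -27/4*(-1/86859) = 1/12868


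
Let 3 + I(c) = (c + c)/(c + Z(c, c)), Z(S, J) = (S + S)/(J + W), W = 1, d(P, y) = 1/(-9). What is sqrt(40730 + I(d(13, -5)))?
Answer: sqrt(6882967)/13 ≈ 201.81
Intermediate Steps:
d(P, y) = -1/9
Z(S, J) = 2*S/(1 + J) (Z(S, J) = (S + S)/(J + 1) = (2*S)/(1 + J) = 2*S/(1 + J))
I(c) = -3 + 2*c/(c + 2*c/(1 + c)) (I(c) = -3 + (c + c)/(c + 2*c/(1 + c)) = -3 + (2*c)/(c + 2*c/(1 + c)) = -3 + 2*c/(c + 2*c/(1 + c)))
sqrt(40730 + I(d(13, -5))) = sqrt(40730 + (-7 - 1*(-1/9))/(3 - 1/9)) = sqrt(40730 + (-7 + 1/9)/(26/9)) = sqrt(40730 + (9/26)*(-62/9)) = sqrt(40730 - 31/13) = sqrt(529459/13) = sqrt(6882967)/13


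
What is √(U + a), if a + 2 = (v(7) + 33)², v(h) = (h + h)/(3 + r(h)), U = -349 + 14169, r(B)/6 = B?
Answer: √30228451/45 ≈ 122.18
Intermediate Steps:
r(B) = 6*B
U = 13820
v(h) = 2*h/(3 + 6*h) (v(h) = (h + h)/(3 + 6*h) = (2*h)/(3 + 6*h) = 2*h/(3 + 6*h))
a = 2242951/2025 (a = -2 + ((⅔)*7/(1 + 2*7) + 33)² = -2 + ((⅔)*7/(1 + 14) + 33)² = -2 + ((⅔)*7/15 + 33)² = -2 + ((⅔)*7*(1/15) + 33)² = -2 + (14/45 + 33)² = -2 + (1499/45)² = -2 + 2247001/2025 = 2242951/2025 ≈ 1107.6)
√(U + a) = √(13820 + 2242951/2025) = √(30228451/2025) = √30228451/45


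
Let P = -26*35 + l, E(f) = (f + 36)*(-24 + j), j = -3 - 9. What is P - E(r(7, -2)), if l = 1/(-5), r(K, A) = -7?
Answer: 669/5 ≈ 133.80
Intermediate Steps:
j = -12
l = -⅕ ≈ -0.20000
E(f) = -1296 - 36*f (E(f) = (f + 36)*(-24 - 12) = (36 + f)*(-36) = -1296 - 36*f)
P = -4551/5 (P = -26*35 - ⅕ = -910 - ⅕ = -4551/5 ≈ -910.20)
P - E(r(7, -2)) = -4551/5 - (-1296 - 36*(-7)) = -4551/5 - (-1296 + 252) = -4551/5 - 1*(-1044) = -4551/5 + 1044 = 669/5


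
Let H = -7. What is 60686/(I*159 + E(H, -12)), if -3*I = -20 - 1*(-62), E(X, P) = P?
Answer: -30343/1119 ≈ -27.116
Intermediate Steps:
I = -14 (I = -(-20 - 1*(-62))/3 = -(-20 + 62)/3 = -⅓*42 = -14)
60686/(I*159 + E(H, -12)) = 60686/(-14*159 - 12) = 60686/(-2226 - 12) = 60686/(-2238) = 60686*(-1/2238) = -30343/1119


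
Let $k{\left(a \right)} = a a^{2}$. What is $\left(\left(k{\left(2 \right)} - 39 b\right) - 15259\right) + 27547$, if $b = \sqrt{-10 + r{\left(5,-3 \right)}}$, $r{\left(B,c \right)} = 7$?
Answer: $12296 - 39 i \sqrt{3} \approx 12296.0 - 67.55 i$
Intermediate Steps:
$b = i \sqrt{3}$ ($b = \sqrt{-10 + 7} = \sqrt{-3} = i \sqrt{3} \approx 1.732 i$)
$k{\left(a \right)} = a^{3}$
$\left(\left(k{\left(2 \right)} - 39 b\right) - 15259\right) + 27547 = \left(\left(2^{3} - 39 i \sqrt{3}\right) - 15259\right) + 27547 = \left(\left(8 - 39 i \sqrt{3}\right) - 15259\right) + 27547 = \left(-15251 - 39 i \sqrt{3}\right) + 27547 = 12296 - 39 i \sqrt{3}$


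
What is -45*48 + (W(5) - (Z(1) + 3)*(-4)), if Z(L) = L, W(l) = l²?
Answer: -2119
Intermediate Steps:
-45*48 + (W(5) - (Z(1) + 3)*(-4)) = -45*48 + (5² - (1 + 3)*(-4)) = -2160 + (25 - 4*(-4)) = -2160 + (25 - 1*(-16)) = -2160 + (25 + 16) = -2160 + 41 = -2119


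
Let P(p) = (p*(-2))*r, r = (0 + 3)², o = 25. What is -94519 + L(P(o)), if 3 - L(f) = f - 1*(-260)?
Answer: -94326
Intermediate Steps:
r = 9 (r = 3² = 9)
P(p) = -18*p (P(p) = (p*(-2))*9 = -2*p*9 = -18*p)
L(f) = -257 - f (L(f) = 3 - (f - 1*(-260)) = 3 - (f + 260) = 3 - (260 + f) = 3 + (-260 - f) = -257 - f)
-94519 + L(P(o)) = -94519 + (-257 - (-18)*25) = -94519 + (-257 - 1*(-450)) = -94519 + (-257 + 450) = -94519 + 193 = -94326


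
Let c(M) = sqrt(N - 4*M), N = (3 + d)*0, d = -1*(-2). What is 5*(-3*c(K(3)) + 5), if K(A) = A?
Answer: 25 - 30*I*sqrt(3) ≈ 25.0 - 51.962*I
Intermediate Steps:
d = 2
N = 0 (N = (3 + 2)*0 = 5*0 = 0)
c(M) = 2*sqrt(-M) (c(M) = sqrt(0 - 4*M) = sqrt(-4*M) = 2*sqrt(-M))
5*(-3*c(K(3)) + 5) = 5*(-6*sqrt(-1*3) + 5) = 5*(-6*sqrt(-3) + 5) = 5*(-6*I*sqrt(3) + 5) = 5*(5 - 6*I*sqrt(3)) = 25 - 30*I*sqrt(3)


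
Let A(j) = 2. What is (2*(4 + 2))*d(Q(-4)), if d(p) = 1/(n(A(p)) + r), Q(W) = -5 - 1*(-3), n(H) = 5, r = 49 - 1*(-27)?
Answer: 4/27 ≈ 0.14815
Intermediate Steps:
r = 76 (r = 49 + 27 = 76)
Q(W) = -2 (Q(W) = -5 + 3 = -2)
d(p) = 1/81 (d(p) = 1/(5 + 76) = 1/81)
(2*(4 + 2))*d(Q(-4)) = (2*(4 + 2))*(1/81) = (2*6)*(1/81) = 12*(1/81) = 4/27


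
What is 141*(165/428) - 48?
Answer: 2721/428 ≈ 6.3575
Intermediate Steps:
141*(165/428) - 48 = 23265/428 - 48 = 2721/428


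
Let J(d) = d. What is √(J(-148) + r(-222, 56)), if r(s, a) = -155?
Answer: I*√303 ≈ 17.407*I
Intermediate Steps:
√(J(-148) + r(-222, 56)) = √(-148 - 155) = √(-303) = I*√303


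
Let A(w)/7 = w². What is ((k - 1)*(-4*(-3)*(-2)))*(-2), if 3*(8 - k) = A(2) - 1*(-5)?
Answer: -192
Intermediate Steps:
A(w) = 7*w²
k = -3 (k = 8 - (7*2² - 1*(-5))/3 = 8 - (7*4 + 5)/3 = 8 - (28 + 5)/3 = 8 - ⅓*33 = 8 - 11 = -3)
((k - 1)*(-4*(-3)*(-2)))*(-2) = ((-3 - 1)*(-4*(-3)*(-2)))*(-2) = -48*(-2)*(-2) = -4*(-24)*(-2) = 96*(-2) = -192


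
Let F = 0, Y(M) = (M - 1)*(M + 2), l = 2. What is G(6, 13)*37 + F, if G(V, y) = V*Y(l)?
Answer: 888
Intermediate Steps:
Y(M) = (-1 + M)*(2 + M)
G(V, y) = 4*V (G(V, y) = V*(-2 + 2 + 2²) = V*(-2 + 2 + 4) = V*4 = 4*V)
G(6, 13)*37 + F = (4*6)*37 + 0 = 24*37 + 0 = 888 + 0 = 888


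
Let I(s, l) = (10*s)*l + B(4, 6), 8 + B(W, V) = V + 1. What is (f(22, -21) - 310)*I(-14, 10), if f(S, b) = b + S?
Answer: 432909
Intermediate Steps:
f(S, b) = S + b
B(W, V) = -7 + V (B(W, V) = -8 + (V + 1) = -8 + (1 + V) = -7 + V)
I(s, l) = -1 + 10*l*s (I(s, l) = (10*s)*l + (-7 + 6) = 10*l*s - 1 = -1 + 10*l*s)
(f(22, -21) - 310)*I(-14, 10) = ((22 - 21) - 310)*(-1 + 10*10*(-14)) = (1 - 310)*(-1 - 1400) = -309*(-1401) = 432909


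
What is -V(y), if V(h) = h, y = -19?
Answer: 19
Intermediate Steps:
-V(y) = -1*(-19) = 19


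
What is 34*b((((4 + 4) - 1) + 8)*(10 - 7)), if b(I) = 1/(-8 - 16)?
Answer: -17/12 ≈ -1.4167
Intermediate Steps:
b(I) = -1/24 (b(I) = 1/(-24) = -1/24)
34*b((((4 + 4) - 1) + 8)*(10 - 7)) = 34*(-1/24) = -17/12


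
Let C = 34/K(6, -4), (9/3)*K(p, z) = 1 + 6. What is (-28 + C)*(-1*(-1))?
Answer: -94/7 ≈ -13.429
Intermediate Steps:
K(p, z) = 7/3 (K(p, z) = (1 + 6)/3 = (1/3)*7 = 7/3)
C = 102/7 (C = 34/(7/3) = 34*(3/7) = 102/7 ≈ 14.571)
(-28 + C)*(-1*(-1)) = (-28 + 102/7)*(-1*(-1)) = -94/7*1 = -94/7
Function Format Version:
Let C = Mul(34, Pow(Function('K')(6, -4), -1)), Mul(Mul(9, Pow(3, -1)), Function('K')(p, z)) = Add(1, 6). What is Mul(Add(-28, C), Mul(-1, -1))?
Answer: Rational(-94, 7) ≈ -13.429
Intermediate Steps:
Function('K')(p, z) = Rational(7, 3) (Function('K')(p, z) = Mul(Rational(1, 3), Add(1, 6)) = Mul(Rational(1, 3), 7) = Rational(7, 3))
C = Rational(102, 7) (C = Mul(34, Pow(Rational(7, 3), -1)) = Mul(34, Rational(3, 7)) = Rational(102, 7) ≈ 14.571)
Mul(Add(-28, C), Mul(-1, -1)) = Mul(Add(-28, Rational(102, 7)), Mul(-1, -1)) = Mul(Rational(-94, 7), 1) = Rational(-94, 7)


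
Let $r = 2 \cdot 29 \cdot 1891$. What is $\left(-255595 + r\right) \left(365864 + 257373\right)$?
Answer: $-90940873329$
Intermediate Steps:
$r = 109678$ ($r = 58 \cdot 1891 = 109678$)
$\left(-255595 + r\right) \left(365864 + 257373\right) = \left(-255595 + 109678\right) \left(365864 + 257373\right) = \left(-145917\right) 623237 = -90940873329$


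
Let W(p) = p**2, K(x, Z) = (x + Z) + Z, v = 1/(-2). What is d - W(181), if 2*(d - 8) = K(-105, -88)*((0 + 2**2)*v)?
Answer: -32472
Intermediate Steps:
v = -1/2 ≈ -0.50000
K(x, Z) = x + 2*Z (K(x, Z) = (Z + x) + Z = x + 2*Z)
d = 289 (d = 8 + ((-105 + 2*(-88))*((0 + 2**2)*(-1/2)))/2 = 8 + ((-105 - 176)*((0 + 4)*(-1/2)))/2 = 8 + (-1124*(-1)/2)/2 = 8 + (-281*(-2))/2 = 8 + (1/2)*562 = 8 + 281 = 289)
d - W(181) = 289 - 1*181**2 = 289 - 1*32761 = 289 - 32761 = -32472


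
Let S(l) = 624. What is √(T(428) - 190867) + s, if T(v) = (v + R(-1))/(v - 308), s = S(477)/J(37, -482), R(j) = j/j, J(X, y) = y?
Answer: -312/241 + I*√76345370/20 ≈ -1.2946 + 436.88*I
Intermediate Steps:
R(j) = 1
s = -312/241 (s = 624/(-482) = 624*(-1/482) = -312/241 ≈ -1.2946)
T(v) = (1 + v)/(-308 + v) (T(v) = (v + 1)/(v - 308) = (1 + v)/(-308 + v))
√(T(428) - 190867) + s = √((1 + 428)/(-308 + 428) - 190867) - 312/241 = √(429/120 - 190867) - 312/241 = √((1/120)*429 - 190867) - 312/241 = √(143/40 - 190867) - 312/241 = √(-7634537/40) - 312/241 = I*√76345370/20 - 312/241 = -312/241 + I*√76345370/20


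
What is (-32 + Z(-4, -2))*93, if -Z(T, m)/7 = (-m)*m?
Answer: -372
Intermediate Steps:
Z(T, m) = 7*m² (Z(T, m) = -7*(-m)*m = -(-7)*m² = 7*m²)
(-32 + Z(-4, -2))*93 = (-32 + 7*(-2)²)*93 = (-32 + 7*4)*93 = (-32 + 28)*93 = -4*93 = -372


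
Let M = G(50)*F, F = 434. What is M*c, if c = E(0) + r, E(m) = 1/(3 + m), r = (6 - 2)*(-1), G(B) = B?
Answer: -238700/3 ≈ -79567.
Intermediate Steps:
M = 21700 (M = 50*434 = 21700)
r = -4 (r = 4*(-1) = -4)
c = -11/3 (c = 1/(3 + 0) - 4 = 1/3 - 4 = ⅓ - 4 = -11/3 ≈ -3.6667)
M*c = 21700*(-11/3) = -238700/3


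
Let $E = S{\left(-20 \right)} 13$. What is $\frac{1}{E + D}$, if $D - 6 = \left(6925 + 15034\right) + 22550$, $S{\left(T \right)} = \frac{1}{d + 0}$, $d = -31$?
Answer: $\frac{31}{1379952} \approx 2.2465 \cdot 10^{-5}$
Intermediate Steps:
$S{\left(T \right)} = - \frac{1}{31}$ ($S{\left(T \right)} = \frac{1}{-31 + 0} = \frac{1}{-31} = - \frac{1}{31}$)
$E = - \frac{13}{31}$ ($E = \left(- \frac{1}{31}\right) 13 = - \frac{13}{31} \approx -0.41935$)
$D = 44515$ ($D = 6 + \left(\left(6925 + 15034\right) + 22550\right) = 6 + \left(21959 + 22550\right) = 6 + 44509 = 44515$)
$\frac{1}{E + D} = \frac{1}{- \frac{13}{31} + 44515} = \frac{1}{\frac{1379952}{31}} = \frac{31}{1379952}$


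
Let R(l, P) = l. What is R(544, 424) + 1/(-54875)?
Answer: 29851999/54875 ≈ 544.00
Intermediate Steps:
R(544, 424) + 1/(-54875) = 544 + 1/(-54875) = 544 - 1/54875 = 29851999/54875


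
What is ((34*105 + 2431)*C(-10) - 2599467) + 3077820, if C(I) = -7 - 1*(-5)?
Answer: 466351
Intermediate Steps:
C(I) = -2 (C(I) = -7 + 5 = -2)
((34*105 + 2431)*C(-10) - 2599467) + 3077820 = ((34*105 + 2431)*(-2) - 2599467) + 3077820 = ((3570 + 2431)*(-2) - 2599467) + 3077820 = (6001*(-2) - 2599467) + 3077820 = (-12002 - 2599467) + 3077820 = -2611469 + 3077820 = 466351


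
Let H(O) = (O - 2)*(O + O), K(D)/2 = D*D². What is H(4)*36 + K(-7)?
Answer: -110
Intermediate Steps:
K(D) = 2*D³ (K(D) = 2*(D*D²) = 2*D³)
H(O) = 2*O*(-2 + O) (H(O) = (-2 + O)*(2*O) = 2*O*(-2 + O))
H(4)*36 + K(-7) = (2*4*(-2 + 4))*36 + 2*(-7)³ = (2*4*2)*36 + 2*(-343) = 16*36 - 686 = 576 - 686 = -110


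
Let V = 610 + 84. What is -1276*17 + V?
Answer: -20998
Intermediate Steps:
V = 694
-1276*17 + V = -1276*17 + 694 = -21692 + 694 = -20998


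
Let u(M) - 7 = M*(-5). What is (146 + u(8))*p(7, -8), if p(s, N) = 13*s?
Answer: 10283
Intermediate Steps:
u(M) = 7 - 5*M (u(M) = 7 + M*(-5) = 7 - 5*M)
(146 + u(8))*p(7, -8) = (146 + (7 - 5*8))*(13*7) = (146 + (7 - 40))*91 = (146 - 33)*91 = 113*91 = 10283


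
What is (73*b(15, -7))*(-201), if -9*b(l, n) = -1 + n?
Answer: -39128/3 ≈ -13043.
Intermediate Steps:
b(l, n) = 1/9 - n/9 (b(l, n) = -(-1 + n)/9 = 1/9 - n/9)
(73*b(15, -7))*(-201) = (73*(1/9 - 1/9*(-7)))*(-201) = (73*(1/9 + 7/9))*(-201) = (73*(8/9))*(-201) = (584/9)*(-201) = -39128/3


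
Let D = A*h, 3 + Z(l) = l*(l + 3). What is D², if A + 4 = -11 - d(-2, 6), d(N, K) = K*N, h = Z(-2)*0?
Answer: 0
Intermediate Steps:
Z(l) = -3 + l*(3 + l) (Z(l) = -3 + l*(l + 3) = -3 + l*(3 + l))
h = 0 (h = (-3 + (-2)² + 3*(-2))*0 = (-3 + 4 - 6)*0 = -5*0 = 0)
A = -3 (A = -4 + (-11 - 6*(-2)) = -4 + (-11 - 1*(-12)) = -4 + (-11 + 12) = -4 + 1 = -3)
D = 0 (D = -3*0 = 0)
D² = 0² = 0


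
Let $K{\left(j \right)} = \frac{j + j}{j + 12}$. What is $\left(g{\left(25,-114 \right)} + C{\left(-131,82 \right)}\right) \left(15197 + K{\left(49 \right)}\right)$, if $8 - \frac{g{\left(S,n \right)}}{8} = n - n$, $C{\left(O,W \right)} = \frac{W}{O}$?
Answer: $\frac{7696908730}{7991} \approx 9.632 \cdot 10^{5}$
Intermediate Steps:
$K{\left(j \right)} = \frac{2 j}{12 + j}$
$g{\left(S,n \right)} = 64$ ($g{\left(S,n \right)} = 64 - 8 \left(n - n\right) = 64 - 0 = 64 + 0 = 64$)
$\left(g{\left(25,-114 \right)} + C{\left(-131,82 \right)}\right) \left(15197 + K{\left(49 \right)}\right) = \left(64 + \frac{82}{-131}\right) \left(15197 + 2 \cdot 49 \frac{1}{12 + 49}\right) = \left(64 + 82 \left(- \frac{1}{131}\right)\right) \left(15197 + 2 \cdot 49 \cdot \frac{1}{61}\right) = \left(64 - \frac{82}{131}\right) \left(15197 + 2 \cdot 49 \cdot \frac{1}{61}\right) = \frac{8302 \left(15197 + \frac{98}{61}\right)}{131} = \frac{8302}{131} \cdot \frac{927115}{61} = \frac{7696908730}{7991}$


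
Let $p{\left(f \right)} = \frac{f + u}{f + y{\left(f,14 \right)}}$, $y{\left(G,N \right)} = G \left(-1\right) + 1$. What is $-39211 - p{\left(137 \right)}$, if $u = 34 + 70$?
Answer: $-39452$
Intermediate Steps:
$y{\left(G,N \right)} = 1 - G$ ($y{\left(G,N \right)} = - G + 1 = 1 - G$)
$u = 104$
$p{\left(f \right)} = 104 + f$ ($p{\left(f \right)} = \frac{f + 104}{f - \left(-1 + f\right)} = \frac{104 + f}{1} = \left(104 + f\right) 1 = 104 + f$)
$-39211 - p{\left(137 \right)} = -39211 - \left(104 + 137\right) = -39211 - 241 = -39452$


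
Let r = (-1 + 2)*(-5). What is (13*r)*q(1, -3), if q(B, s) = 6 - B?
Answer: -325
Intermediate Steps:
r = -5 (r = 1*(-5) = -5)
(13*r)*q(1, -3) = (13*(-5))*(6 - 1*1) = -65*(6 - 1) = -65*5 = -325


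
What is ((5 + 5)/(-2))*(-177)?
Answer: 885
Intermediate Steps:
((5 + 5)/(-2))*(-177) = (10*(-½))*(-177) = -5*(-177) = 885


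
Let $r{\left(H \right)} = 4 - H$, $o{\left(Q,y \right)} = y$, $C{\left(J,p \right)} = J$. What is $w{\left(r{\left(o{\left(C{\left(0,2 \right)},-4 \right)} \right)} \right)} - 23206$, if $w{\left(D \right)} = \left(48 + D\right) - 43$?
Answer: $-23193$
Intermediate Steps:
$w{\left(D \right)} = 5 + D$
$w{\left(r{\left(o{\left(C{\left(0,2 \right)},-4 \right)} \right)} \right)} - 23206 = \left(5 + \left(4 - -4\right)\right) - 23206 = \left(5 + \left(4 + 4\right)\right) - 23206 = \left(5 + 8\right) - 23206 = 13 - 23206 = -23193$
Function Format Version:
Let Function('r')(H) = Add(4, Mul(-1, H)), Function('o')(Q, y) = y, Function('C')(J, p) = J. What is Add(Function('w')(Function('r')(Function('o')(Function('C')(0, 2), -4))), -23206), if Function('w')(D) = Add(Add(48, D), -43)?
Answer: -23193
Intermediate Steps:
Function('w')(D) = Add(5, D)
Add(Function('w')(Function('r')(Function('o')(Function('C')(0, 2), -4))), -23206) = Add(Add(5, Add(4, Mul(-1, -4))), -23206) = Add(Add(5, Add(4, 4)), -23206) = Add(Add(5, 8), -23206) = Add(13, -23206) = -23193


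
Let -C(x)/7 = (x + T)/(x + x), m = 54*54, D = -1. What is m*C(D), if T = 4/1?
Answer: 30618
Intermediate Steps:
T = 4 (T = 4*1 = 4)
m = 2916
C(x) = -7*(4 + x)/(2*x) (C(x) = -7*(x + 4)/(x + x) = -7*(4 + x)/(2*x))
m*C(D) = 2916*(-7/2 - 14/(-1)) = 2916*(-7/2 - 14*(-1)) = 2916*(-7/2 + 14) = 2916*(21/2) = 30618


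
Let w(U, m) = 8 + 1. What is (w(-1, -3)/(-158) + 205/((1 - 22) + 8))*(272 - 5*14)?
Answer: -3283207/1027 ≈ -3196.9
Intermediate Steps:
w(U, m) = 9
(w(-1, -3)/(-158) + 205/((1 - 22) + 8))*(272 - 5*14) = (9/(-158) + 205/((1 - 22) + 8))*(272 - 5*14) = (9*(-1/158) + 205/(-21 + 8))*(272 - 70) = (-9/158 + 205/(-13))*202 = (-9/158 + 205*(-1/13))*202 = (-9/158 - 205/13)*202 = -32507/2054*202 = -3283207/1027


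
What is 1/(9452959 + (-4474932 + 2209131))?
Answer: 1/7187158 ≈ 1.3914e-7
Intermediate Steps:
1/(9452959 + (-4474932 + 2209131)) = 1/(9452959 - 2265801) = 1/7187158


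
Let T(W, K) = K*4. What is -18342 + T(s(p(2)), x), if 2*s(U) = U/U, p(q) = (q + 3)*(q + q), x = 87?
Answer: -17994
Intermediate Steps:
p(q) = 2*q*(3 + q) (p(q) = (3 + q)*(2*q) = 2*q*(3 + q))
s(U) = ½ (s(U) = (U/U)/2 = (½)*1 = ½)
T(W, K) = 4*K
-18342 + T(s(p(2)), x) = -18342 + 4*87 = -18342 + 348 = -17994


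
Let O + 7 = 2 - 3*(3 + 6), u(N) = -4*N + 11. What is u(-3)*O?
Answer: -736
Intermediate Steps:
u(N) = 11 - 4*N
O = -32 (O = -7 + (2 - 3*(3 + 6)) = -7 + (2 - 3*9) = -7 + (2 - 1*27) = -7 + (2 - 27) = -7 - 25 = -32)
u(-3)*O = (11 - 4*(-3))*(-32) = (11 + 12)*(-32) = 23*(-32) = -736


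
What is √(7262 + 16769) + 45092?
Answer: 45092 + √24031 ≈ 45247.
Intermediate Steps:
√(7262 + 16769) + 45092 = √24031 + 45092 = 45092 + √24031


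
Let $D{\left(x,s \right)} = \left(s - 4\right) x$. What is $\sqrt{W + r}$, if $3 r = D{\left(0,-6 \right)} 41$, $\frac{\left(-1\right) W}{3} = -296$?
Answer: $2 \sqrt{222} \approx 29.799$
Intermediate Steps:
$W = 888$ ($W = \left(-3\right) \left(-296\right) = 888$)
$D{\left(x,s \right)} = x \left(-4 + s\right)$ ($D{\left(x,s \right)} = \left(-4 + s\right) x = x \left(-4 + s\right)$)
$r = 0$ ($r = \frac{0 \left(-4 - 6\right) 41}{3} = \frac{0 \left(-10\right) 41}{3} = \frac{0 \cdot 41}{3} = \frac{1}{3} \cdot 0 = 0$)
$\sqrt{W + r} = \sqrt{888 + 0} = \sqrt{888} = 2 \sqrt{222}$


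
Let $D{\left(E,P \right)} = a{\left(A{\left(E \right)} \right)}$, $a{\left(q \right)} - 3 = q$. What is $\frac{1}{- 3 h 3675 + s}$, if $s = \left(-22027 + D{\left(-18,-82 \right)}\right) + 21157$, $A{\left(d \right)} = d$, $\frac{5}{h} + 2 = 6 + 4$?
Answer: $- \frac{8}{62205} \approx -0.00012861$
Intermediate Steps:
$h = \frac{5}{8}$ ($h = \frac{5}{-2 + \left(6 + 4\right)} = \frac{5}{-2 + 10} = \frac{5}{8} \approx 0.625$)
$a{\left(q \right)} = 3 + q$
$D{\left(E,P \right)} = 3 + E$
$s = -885$ ($s = \left(-22027 + \left(3 - 18\right)\right) + 21157 = \left(-22027 - 15\right) + 21157 = -22042 + 21157 = -885$)
$\frac{1}{- 3 h 3675 + s} = \frac{1}{\left(-3\right) \frac{5}{8} \cdot 3675 - 885} = \frac{1}{\left(- \frac{15}{8}\right) 3675 - 885} = \frac{1}{- \frac{55125}{8} - 885} = \frac{1}{- \frac{62205}{8}} = - \frac{8}{62205}$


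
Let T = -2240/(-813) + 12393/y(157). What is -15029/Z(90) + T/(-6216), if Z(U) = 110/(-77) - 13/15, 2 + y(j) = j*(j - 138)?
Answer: 87723014301581/13397114808 ≈ 6547.9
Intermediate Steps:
y(j) = -2 + j*(-138 + j) (y(j) = -2 + j*(j - 138) = -2 + j*(-138 + j))
Z(U) = -241/105 (Z(U) = 110*(-1/77) - 13*1/15 = -10/7 - 13/15 = -241/105)
T = 61819/8943 (T = -2240/(-813) + 12393/(-2 + 157**2 - 138*157) = -2240*(-1/813) + 12393/(-2 + 24649 - 21666) = 2240/813 + 12393/2981 = 61819/8943 ≈ 6.9126)
-15029/Z(90) + T/(-6216) = -15029/(-241/105) + (61819/8943)/(-6216) = -15029*(-105/241) + (61819/8943)*(-1/6216) = 1578045/241 - 61819/55589688 = 87723014301581/13397114808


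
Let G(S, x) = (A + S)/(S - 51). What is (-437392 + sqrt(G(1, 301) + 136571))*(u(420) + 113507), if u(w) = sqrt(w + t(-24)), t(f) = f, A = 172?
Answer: -(113507 + 6*sqrt(11))*(4373920 - sqrt(13656754))/10 ≈ -4.9614e+10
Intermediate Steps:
G(S, x) = (172 + S)/(-51 + S) (G(S, x) = (172 + S)/(S - 51) = (172 + S)/(-51 + S))
u(w) = sqrt(-24 + w) (u(w) = sqrt(w - 24) = sqrt(-24 + w))
(-437392 + sqrt(G(1, 301) + 136571))*(u(420) + 113507) = (-437392 + sqrt((172 + 1)/(-51 + 1) + 136571))*(sqrt(-24 + 420) + 113507) = (-437392 + sqrt(173/(-50) + 136571))*(sqrt(396) + 113507) = (-437392 + sqrt(-1/50*173 + 136571))*(6*sqrt(11) + 113507) = (-437392 + sqrt(-173/50 + 136571))*(113507 + 6*sqrt(11)) = (-437392 + sqrt(6828377/50))*(113507 + 6*sqrt(11)) = (-437392 + sqrt(13656754)/10)*(113507 + 6*sqrt(11))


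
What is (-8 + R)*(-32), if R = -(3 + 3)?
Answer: 448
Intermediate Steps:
R = -6 (R = -1*6 = -6)
(-8 + R)*(-32) = (-8 - 6)*(-32) = -14*(-32) = 448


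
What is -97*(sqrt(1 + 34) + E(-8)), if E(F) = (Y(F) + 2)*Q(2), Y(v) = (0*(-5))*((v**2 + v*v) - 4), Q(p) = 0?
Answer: -97*sqrt(35) ≈ -573.86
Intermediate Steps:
Y(v) = 0 (Y(v) = 0*((v**2 + v**2) - 4) = 0*(2*v**2 - 4) = 0*(-4 + 2*v**2) = 0)
E(F) = 0 (E(F) = (0 + 2)*0 = 2*0 = 0)
-97*(sqrt(1 + 34) + E(-8)) = -97*(sqrt(1 + 34) + 0) = -97*(sqrt(35) + 0) = -97*sqrt(35)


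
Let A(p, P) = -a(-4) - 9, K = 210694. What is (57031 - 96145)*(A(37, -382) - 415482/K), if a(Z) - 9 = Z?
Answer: 65813177286/105347 ≈ 6.2473e+5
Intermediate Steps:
a(Z) = 9 + Z
A(p, P) = -14 (A(p, P) = -(9 - 4) - 9 = -1*5 - 9 = -5 - 9 = -14)
(57031 - 96145)*(A(37, -382) - 415482/K) = (57031 - 96145)*(-14 - 415482/210694) = -39114*(-14 - 415482*1/210694) = -39114*(-14 - 207741/105347) = -39114*(-1682599/105347) = 65813177286/105347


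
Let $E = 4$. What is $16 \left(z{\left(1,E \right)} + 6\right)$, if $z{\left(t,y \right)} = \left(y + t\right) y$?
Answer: $416$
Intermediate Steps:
$z{\left(t,y \right)} = y \left(t + y\right)$ ($z{\left(t,y \right)} = \left(t + y\right) y = y \left(t + y\right)$)
$16 \left(z{\left(1,E \right)} + 6\right) = 16 \left(4 \left(1 + 4\right) + 6\right) = 16 \left(4 \cdot 5 + 6\right) = 16 \left(20 + 6\right) = 16 \cdot 26 = 416$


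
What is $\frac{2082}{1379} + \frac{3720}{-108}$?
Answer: $- \frac{408752}{12411} \approx -32.935$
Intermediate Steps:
$\frac{2082}{1379} + \frac{3720}{-108} = 2082 \cdot \frac{1}{1379} + 3720 \left(- \frac{1}{108}\right) = \frac{2082}{1379} - \frac{310}{9} = - \frac{408752}{12411}$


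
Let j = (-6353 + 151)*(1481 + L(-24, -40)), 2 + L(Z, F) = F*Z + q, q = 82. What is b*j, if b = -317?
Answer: 4956371714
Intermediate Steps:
L(Z, F) = 80 + F*Z (L(Z, F) = -2 + (F*Z + 82) = -2 + (82 + F*Z) = 80 + F*Z)
j = -15635242 (j = (-6353 + 151)*(1481 + (80 - 40*(-24))) = -6202*(1481 + (80 + 960)) = -6202*(1481 + 1040) = -6202*2521 = -15635242)
b*j = -317*(-15635242) = 4956371714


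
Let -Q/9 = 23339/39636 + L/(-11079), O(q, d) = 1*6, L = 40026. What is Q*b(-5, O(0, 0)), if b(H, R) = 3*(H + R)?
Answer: 147544195/1807108 ≈ 81.647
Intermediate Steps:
O(q, d) = 6
b(H, R) = 3*H + 3*R
Q = 147544195/5421324 (Q = -9*(23339/39636 + 40026/(-11079)) = -9*(23339*(1/39636) + 40026*(-1/11079)) = -9*(23339/39636 - 13342/3693) = -9*(-147544195/48791916) = 147544195/5421324 ≈ 27.216)
Q*b(-5, O(0, 0)) = 147544195*(3*(-5) + 3*6)/5421324 = 147544195*(-15 + 18)/5421324 = (147544195/5421324)*3 = 147544195/1807108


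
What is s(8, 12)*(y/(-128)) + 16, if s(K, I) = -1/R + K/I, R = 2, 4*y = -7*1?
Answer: 49159/3072 ≈ 16.002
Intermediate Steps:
y = -7/4 (y = (-7*1)/4 = (¼)*(-7) = -7/4 ≈ -1.7500)
s(K, I) = -½ + K/I (s(K, I) = -1/2 + K/I = -1*½ + K/I = -½ + K/I)
s(8, 12)*(y/(-128)) + 16 = ((8 - ½*12)/12)*(-7/4/(-128)) + 16 = ((8 - 6)/12)*(-7/4*(-1/128)) + 16 = ((1/12)*2)*(7/512) + 16 = (⅙)*(7/512) + 16 = 7/3072 + 16 = 49159/3072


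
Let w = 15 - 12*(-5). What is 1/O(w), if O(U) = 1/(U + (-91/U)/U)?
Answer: 421784/5625 ≈ 74.984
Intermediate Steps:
w = 75 (w = 15 + 60 = 75)
O(U) = 1/(U - 91/U²)
1/O(w) = 1/(75²/(-91 + 75³)) = 1/(5625/(-91 + 421875)) = 1/(5625/421784) = 421784/5625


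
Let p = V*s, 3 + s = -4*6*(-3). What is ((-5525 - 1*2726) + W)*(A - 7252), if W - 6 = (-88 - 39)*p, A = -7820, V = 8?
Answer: 1180876128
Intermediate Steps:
s = 69 (s = -3 - 4*6*(-3) = -3 - 24*(-3) = -3 + 72 = 69)
p = 552 (p = 8*69 = 552)
W = -70098 (W = 6 + (-88 - 39)*552 = 6 - 127*552 = 6 - 70104 = -70098)
((-5525 - 1*2726) + W)*(A - 7252) = ((-5525 - 1*2726) - 70098)*(-7820 - 7252) = ((-5525 - 2726) - 70098)*(-15072) = (-8251 - 70098)*(-15072) = -78349*(-15072) = 1180876128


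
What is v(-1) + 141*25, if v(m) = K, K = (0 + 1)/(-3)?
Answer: 10574/3 ≈ 3524.7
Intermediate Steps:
K = -1/3 (K = 1*(-1/3) = -1/3 ≈ -0.33333)
v(m) = -1/3
v(-1) + 141*25 = -1/3 + 141*25 = -1/3 + 3525 = 10574/3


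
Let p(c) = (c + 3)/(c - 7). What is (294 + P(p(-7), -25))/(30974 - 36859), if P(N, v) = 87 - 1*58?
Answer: -323/5885 ≈ -0.054885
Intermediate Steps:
p(c) = (3 + c)/(-7 + c)
P(N, v) = 29 (P(N, v) = 87 - 58 = 29)
(294 + P(p(-7), -25))/(30974 - 36859) = (294 + 29)/(30974 - 36859) = 323/(-5885) = 323*(-1/5885) = -323/5885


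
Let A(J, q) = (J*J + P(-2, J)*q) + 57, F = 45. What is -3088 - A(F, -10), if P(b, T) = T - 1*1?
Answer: -4730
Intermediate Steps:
P(b, T) = -1 + T (P(b, T) = T - 1 = -1 + T)
A(J, q) = 57 + J² + q*(-1 + J) (A(J, q) = (J*J + (-1 + J)*q) + 57 = (J² + q*(-1 + J)) + 57 = 57 + J² + q*(-1 + J))
-3088 - A(F, -10) = -3088 - (57 + 45² - 10*(-1 + 45)) = -3088 - (57 + 2025 - 10*44) = -3088 - (57 + 2025 - 440) = -3088 - 1*1642 = -3088 - 1642 = -4730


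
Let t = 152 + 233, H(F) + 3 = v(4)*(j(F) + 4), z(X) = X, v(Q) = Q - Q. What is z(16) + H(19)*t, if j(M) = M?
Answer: -1139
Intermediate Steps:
v(Q) = 0
H(F) = -3 (H(F) = -3 + 0*(F + 4) = -3 + 0*(4 + F) = -3 + 0 = -3)
t = 385
z(16) + H(19)*t = 16 - 3*385 = 16 - 1155 = -1139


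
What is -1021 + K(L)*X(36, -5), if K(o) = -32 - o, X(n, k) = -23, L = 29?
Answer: 382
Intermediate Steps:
-1021 + K(L)*X(36, -5) = -1021 + (-32 - 1*29)*(-23) = -1021 + (-32 - 29)*(-23) = -1021 - 61*(-23) = -1021 + 1403 = 382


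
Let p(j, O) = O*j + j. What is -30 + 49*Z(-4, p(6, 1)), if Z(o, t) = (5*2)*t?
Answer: 5850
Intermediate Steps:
p(j, O) = j + O*j
Z(o, t) = 10*t
-30 + 49*Z(-4, p(6, 1)) = -30 + 49*(10*(6*(1 + 1))) = -30 + 49*(10*(6*2)) = -30 + 49*(10*12) = -30 + 49*120 = -30 + 5880 = 5850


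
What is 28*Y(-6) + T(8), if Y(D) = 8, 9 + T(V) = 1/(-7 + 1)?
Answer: 1289/6 ≈ 214.83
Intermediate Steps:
T(V) = -55/6 (T(V) = -9 + 1/(-7 + 1) = -9 + 1/(-6) = -9 - ⅙ = -55/6)
28*Y(-6) + T(8) = 28*8 - 55/6 = 224 - 55/6 = 1289/6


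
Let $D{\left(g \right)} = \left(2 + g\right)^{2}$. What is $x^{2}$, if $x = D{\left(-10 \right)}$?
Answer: $4096$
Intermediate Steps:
$x = 64$ ($x = \left(2 - 10\right)^{2} = \left(-8\right)^{2} = 64$)
$x^{2} = 64^{2} = 4096$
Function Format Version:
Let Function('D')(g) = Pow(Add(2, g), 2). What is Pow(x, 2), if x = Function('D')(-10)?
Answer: 4096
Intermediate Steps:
x = 64 (x = Pow(Add(2, -10), 2) = Pow(-8, 2) = 64)
Pow(x, 2) = Pow(64, 2) = 4096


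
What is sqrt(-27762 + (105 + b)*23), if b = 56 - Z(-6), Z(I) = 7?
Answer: 2*I*sqrt(6055) ≈ 155.63*I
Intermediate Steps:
b = 49 (b = 56 - 1*7 = 56 - 7 = 49)
sqrt(-27762 + (105 + b)*23) = sqrt(-27762 + (105 + 49)*23) = sqrt(-27762 + 154*23) = sqrt(-27762 + 3542) = sqrt(-24220) = 2*I*sqrt(6055)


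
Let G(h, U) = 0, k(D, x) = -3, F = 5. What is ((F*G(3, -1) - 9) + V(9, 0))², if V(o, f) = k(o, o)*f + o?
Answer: 0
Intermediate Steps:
V(o, f) = o - 3*f (V(o, f) = -3*f + o = o - 3*f)
((F*G(3, -1) - 9) + V(9, 0))² = ((5*0 - 9) + (9 - 3*0))² = ((0 - 9) + (9 + 0))² = (-9 + 9)² = 0² = 0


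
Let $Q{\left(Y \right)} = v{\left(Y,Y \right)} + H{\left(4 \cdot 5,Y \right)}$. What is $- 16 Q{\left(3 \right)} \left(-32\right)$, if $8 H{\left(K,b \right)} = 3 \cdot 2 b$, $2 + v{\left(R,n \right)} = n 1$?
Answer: $1664$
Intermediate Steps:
$v{\left(R,n \right)} = -2 + n$ ($v{\left(R,n \right)} = -2 + n 1 = -2 + n$)
$H{\left(K,b \right)} = \frac{3 b}{4}$ ($H{\left(K,b \right)} = \frac{3 \cdot 2 b}{8} = \frac{6 b}{8} = \frac{3 b}{4}$)
$Q{\left(Y \right)} = -2 + \frac{7 Y}{4}$ ($Q{\left(Y \right)} = \left(-2 + Y\right) + \frac{3 Y}{4} = -2 + \frac{7 Y}{4}$)
$- 16 Q{\left(3 \right)} \left(-32\right) = - 16 \left(-2 + \frac{7}{4} \cdot 3\right) \left(-32\right) = - 16 \left(-2 + \frac{21}{4}\right) \left(-32\right) = \left(-16\right) \frac{13}{4} \left(-32\right) = \left(-52\right) \left(-32\right) = 1664$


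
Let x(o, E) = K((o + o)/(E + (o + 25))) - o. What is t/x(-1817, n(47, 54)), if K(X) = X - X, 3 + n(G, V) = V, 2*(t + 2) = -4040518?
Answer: -2020261/1817 ≈ -1111.9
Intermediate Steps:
t = -2020261 (t = -2 + (½)*(-4040518) = -2 - 2020259 = -2020261)
n(G, V) = -3 + V
K(X) = 0
x(o, E) = -o (x(o, E) = 0 - o = -o)
t/x(-1817, n(47, 54)) = -2020261/((-1*(-1817))) = -2020261/1817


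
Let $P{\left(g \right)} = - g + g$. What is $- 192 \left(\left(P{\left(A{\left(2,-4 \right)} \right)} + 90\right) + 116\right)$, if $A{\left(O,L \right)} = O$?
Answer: $-39552$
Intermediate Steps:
$P{\left(g \right)} = 0$
$- 192 \left(\left(P{\left(A{\left(2,-4 \right)} \right)} + 90\right) + 116\right) = - 192 \left(\left(0 + 90\right) + 116\right) = - 192 \left(90 + 116\right) = \left(-192\right) 206 = -39552$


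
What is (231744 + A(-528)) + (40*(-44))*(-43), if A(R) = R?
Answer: 306896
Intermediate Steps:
(231744 + A(-528)) + (40*(-44))*(-43) = (231744 - 528) + (40*(-44))*(-43) = 231216 - 1760*(-43) = 231216 + 75680 = 306896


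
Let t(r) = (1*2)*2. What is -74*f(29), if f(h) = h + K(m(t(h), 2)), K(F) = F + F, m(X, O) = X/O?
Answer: -2442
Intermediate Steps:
t(r) = 4 (t(r) = 2*2 = 4)
K(F) = 2*F
f(h) = 4 + h (f(h) = h + 2*(4/2) = h + 2*(4*(1/2)) = h + 2*2 = h + 4 = 4 + h)
-74*f(29) = -74*(4 + 29) = -74*33 = -2442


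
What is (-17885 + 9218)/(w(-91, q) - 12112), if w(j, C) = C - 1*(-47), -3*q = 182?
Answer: 26001/36377 ≈ 0.71476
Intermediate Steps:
q = -182/3 (q = -⅓*182 = -182/3 ≈ -60.667)
w(j, C) = 47 + C (w(j, C) = C + 47 = 47 + C)
(-17885 + 9218)/(w(-91, q) - 12112) = (-17885 + 9218)/((47 - 182/3) - 12112) = -8667/(-41/3 - 12112) = -8667/(-36377/3) = -8667*(-3/36377) = 26001/36377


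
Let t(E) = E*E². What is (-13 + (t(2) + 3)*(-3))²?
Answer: 2116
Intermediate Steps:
t(E) = E³
(-13 + (t(2) + 3)*(-3))² = (-13 + (2³ + 3)*(-3))² = (-13 + (8 + 3)*(-3))² = (-13 + 11*(-3))² = (-13 - 33)² = (-46)² = 2116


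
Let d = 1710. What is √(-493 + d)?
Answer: √1217 ≈ 34.885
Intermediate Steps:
√(-493 + d) = √(-493 + 1710) = √1217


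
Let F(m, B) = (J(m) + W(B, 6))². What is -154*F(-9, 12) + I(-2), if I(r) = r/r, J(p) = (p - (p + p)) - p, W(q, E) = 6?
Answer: -88703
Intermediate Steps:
J(p) = -2*p (J(p) = (p - 2*p) - p = -p - p = -2*p)
F(m, B) = (6 - 2*m)² (F(m, B) = (-2*m + 6)² = (6 - 2*m)²)
I(r) = 1
-154*F(-9, 12) + I(-2) = -616*(-3 - 9)² + 1 = -616*(-12)² + 1 = -616*144 + 1 = -154*576 + 1 = -88704 + 1 = -88703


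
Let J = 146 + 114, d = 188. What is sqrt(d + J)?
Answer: 8*sqrt(7) ≈ 21.166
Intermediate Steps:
J = 260
sqrt(d + J) = sqrt(188 + 260) = sqrt(448) = 8*sqrt(7)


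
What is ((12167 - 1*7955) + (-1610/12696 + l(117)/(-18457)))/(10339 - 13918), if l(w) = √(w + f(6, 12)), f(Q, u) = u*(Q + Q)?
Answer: -1162477/987804 + √29/22019201 ≈ -1.1768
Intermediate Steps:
f(Q, u) = 2*Q*u (f(Q, u) = u*(2*Q) = 2*Q*u)
l(w) = √(144 + w) (l(w) = √(w + 2*6*12) = √(w + 144) = √(144 + w))
((12167 - 1*7955) + (-1610/12696 + l(117)/(-18457)))/(10339 - 13918) = ((12167 - 1*7955) + (-1610/12696 + √(144 + 117)/(-18457)))/(10339 - 13918) = ((12167 - 7955) + (-1610*1/12696 + √261*(-1/18457)))/(-3579) = (4212 + (-35/276 + (3*√29)*(-1/18457)))*(-1/3579) = (4212 + (-35/276 - 3*√29/18457))*(-1/3579) = (1162477/276 - 3*√29/18457)*(-1/3579) = -1162477/987804 + √29/22019201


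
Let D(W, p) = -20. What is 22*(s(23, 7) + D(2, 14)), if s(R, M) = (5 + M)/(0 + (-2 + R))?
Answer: -2992/7 ≈ -427.43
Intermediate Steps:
s(R, M) = (5 + M)/(-2 + R)
22*(s(23, 7) + D(2, 14)) = 22*((5 + 7)/(-2 + 23) - 20) = 22*(12/21 - 20) = 22*((1/21)*12 - 20) = 22*(4/7 - 20) = 22*(-136/7) = -2992/7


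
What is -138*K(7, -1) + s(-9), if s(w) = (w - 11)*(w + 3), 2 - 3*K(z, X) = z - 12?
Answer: -202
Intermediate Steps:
K(z, X) = 14/3 - z/3 (K(z, X) = ⅔ - (z - 12)/3 = ⅔ - (-12 + z)/3 = ⅔ + (4 - z/3) = 14/3 - z/3)
s(w) = (-11 + w)*(3 + w)
-138*K(7, -1) + s(-9) = -138*(14/3 - ⅓*7) + (-33 + (-9)² - 8*(-9)) = -138*(14/3 - 7/3) + (-33 + 81 + 72) = -138*7/3 + 120 = -322 + 120 = -202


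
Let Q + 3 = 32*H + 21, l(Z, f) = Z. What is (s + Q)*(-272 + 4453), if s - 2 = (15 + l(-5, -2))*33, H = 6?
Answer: 2266102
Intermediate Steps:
s = 332 (s = 2 + (15 - 5)*33 = 2 + 10*33 = 2 + 330 = 332)
Q = 210 (Q = -3 + (32*6 + 21) = -3 + (192 + 21) = -3 + 213 = 210)
(s + Q)*(-272 + 4453) = (332 + 210)*(-272 + 4453) = 542*4181 = 2266102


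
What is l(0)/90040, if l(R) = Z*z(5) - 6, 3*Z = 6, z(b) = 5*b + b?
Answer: 27/45020 ≈ 0.00059973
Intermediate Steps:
z(b) = 6*b
Z = 2 (Z = (⅓)*6 = 2)
l(R) = 54 (l(R) = 2*(6*5) - 6 = 2*30 - 6 = 60 - 6 = 54)
l(0)/90040 = 54/90040 = 54*(1/90040) = 27/45020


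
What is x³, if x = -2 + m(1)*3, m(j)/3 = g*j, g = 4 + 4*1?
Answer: 343000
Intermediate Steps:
g = 8 (g = 4 + 4 = 8)
m(j) = 24*j (m(j) = 3*(8*j) = 24*j)
x = 70 (x = -2 + (24*1)*3 = -2 + 24*3 = -2 + 72 = 70)
x³ = 70³ = 343000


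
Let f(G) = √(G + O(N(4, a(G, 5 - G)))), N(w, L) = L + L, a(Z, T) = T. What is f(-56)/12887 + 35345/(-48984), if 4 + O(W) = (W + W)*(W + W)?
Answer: -35345/48984 + 2*√14869/12887 ≈ -0.70264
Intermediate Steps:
N(w, L) = 2*L
O(W) = -4 + 4*W² (O(W) = -4 + (W + W)*(W + W) = -4 + (2*W)*(2*W) = -4 + 4*W²)
f(G) = √(-4 + G + 4*(10 - 2*G)²) (f(G) = √(G + (-4 + 4*(2*(5 - G))²)) = √(G + (-4 + 4*(10 - 2*G)²)) = √(-4 + G + 4*(10 - 2*G)²))
f(-56)/12887 + 35345/(-48984) = √(-4 - 56 + 16*(-5 - 56)²)/12887 + 35345/(-48984) = √(-4 - 56 + 16*(-61)²)*(1/12887) + 35345*(-1/48984) = √(-4 - 56 + 16*3721)*(1/12887) - 35345/48984 = √(-4 - 56 + 59536)*(1/12887) - 35345/48984 = √59476*(1/12887) - 35345/48984 = (2*√14869)*(1/12887) - 35345/48984 = 2*√14869/12887 - 35345/48984 = -35345/48984 + 2*√14869/12887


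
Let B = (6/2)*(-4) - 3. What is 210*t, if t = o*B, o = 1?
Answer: -3150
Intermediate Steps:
B = -15 (B = (6*(1/2))*(-4) - 3 = 3*(-4) - 3 = -12 - 3 = -15)
t = -15 (t = 1*(-15) = -15)
210*t = 210*(-15) = -3150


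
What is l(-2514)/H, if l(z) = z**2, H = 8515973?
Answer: 6320196/8515973 ≈ 0.74216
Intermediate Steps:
l(-2514)/H = (-2514)**2/8515973 = 6320196*(1/8515973) = 6320196/8515973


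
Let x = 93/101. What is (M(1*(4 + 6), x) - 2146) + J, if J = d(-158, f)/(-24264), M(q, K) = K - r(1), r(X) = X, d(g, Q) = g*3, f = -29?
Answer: -876545197/408444 ≈ -2146.1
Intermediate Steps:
d(g, Q) = 3*g
x = 93/101 (x = 93*(1/101) = 93/101 ≈ 0.92079)
M(q, K) = -1 + K (M(q, K) = K - 1*1 = K - 1 = -1 + K)
J = 79/4044 (J = (3*(-158))/(-24264) = -474*(-1/24264) = 79/4044 ≈ 0.019535)
(M(1*(4 + 6), x) - 2146) + J = ((-1 + 93/101) - 2146) + 79/4044 = (-8/101 - 2146) + 79/4044 = -216754/101 + 79/4044 = -876545197/408444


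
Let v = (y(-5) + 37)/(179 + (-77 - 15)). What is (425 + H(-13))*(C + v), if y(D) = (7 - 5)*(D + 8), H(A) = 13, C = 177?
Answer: 2254532/29 ≈ 77743.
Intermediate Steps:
y(D) = 16 + 2*D (y(D) = 2*(8 + D) = 16 + 2*D)
v = 43/87 (v = ((16 + 2*(-5)) + 37)/(179 + (-77 - 15)) = ((16 - 10) + 37)/(179 - 92) = (6 + 37)/87 = 43*(1/87) = 43/87 ≈ 0.49425)
(425 + H(-13))*(C + v) = (425 + 13)*(177 + 43/87) = 438*(15442/87) = 2254532/29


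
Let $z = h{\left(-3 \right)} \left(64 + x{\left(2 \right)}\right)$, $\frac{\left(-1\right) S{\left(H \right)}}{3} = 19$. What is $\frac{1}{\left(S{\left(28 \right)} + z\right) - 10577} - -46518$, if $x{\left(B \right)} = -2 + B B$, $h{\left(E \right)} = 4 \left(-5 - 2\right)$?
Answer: $\frac{580637675}{12482} \approx 46518.0$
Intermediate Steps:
$h{\left(E \right)} = -28$ ($h{\left(E \right)} = 4 \left(-7\right) = -28$)
$S{\left(H \right)} = -57$ ($S{\left(H \right)} = \left(-3\right) 19 = -57$)
$x{\left(B \right)} = -2 + B^{2}$
$z = -1848$ ($z = - 28 \left(64 - \left(2 - 2^{2}\right)\right) = - 28 \left(64 + \left(-2 + 4\right)\right) = - 28 \left(64 + 2\right) = \left(-28\right) 66 = -1848$)
$\frac{1}{\left(S{\left(28 \right)} + z\right) - 10577} - -46518 = \frac{1}{\left(-57 - 1848\right) - 10577} - -46518 = \frac{1}{-1905 - 10577} + 46518 = \frac{1}{-12482} + 46518 = - \frac{1}{12482} + 46518 = \frac{580637675}{12482}$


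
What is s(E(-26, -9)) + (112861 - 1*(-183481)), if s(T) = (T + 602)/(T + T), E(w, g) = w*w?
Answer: 200327831/676 ≈ 2.9634e+5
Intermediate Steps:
E(w, g) = w²
s(T) = (602 + T)/(2*T) (s(T) = (602 + T)/((2*T)) = (602 + T)*(1/(2*T)) = (602 + T)/(2*T))
s(E(-26, -9)) + (112861 - 1*(-183481)) = (602 + (-26)²)/(2*((-26)²)) + (112861 - 1*(-183481)) = (½)*(602 + 676)/676 + (112861 + 183481) = (½)*(1/676)*1278 + 296342 = 639/676 + 296342 = 200327831/676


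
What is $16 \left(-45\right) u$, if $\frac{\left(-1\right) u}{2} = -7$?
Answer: $-10080$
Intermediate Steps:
$u = 14$ ($u = \left(-2\right) \left(-7\right) = 14$)
$16 \left(-45\right) u = 16 \left(-45\right) 14 = \left(-720\right) 14 = -10080$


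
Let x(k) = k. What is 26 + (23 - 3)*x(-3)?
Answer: -34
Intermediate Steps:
26 + (23 - 3)*x(-3) = 26 + (23 - 3)*(-3) = 26 + 20*(-3) = 26 - 60 = -34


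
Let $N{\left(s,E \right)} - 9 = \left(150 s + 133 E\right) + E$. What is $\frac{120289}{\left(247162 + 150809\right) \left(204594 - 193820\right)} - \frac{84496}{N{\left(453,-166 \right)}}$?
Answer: $- \frac{362291342343149}{196014013711110} \approx -1.8483$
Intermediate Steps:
$N{\left(s,E \right)} = 9 + 134 E + 150 s$ ($N{\left(s,E \right)} = 9 + \left(\left(150 s + 133 E\right) + E\right) = 9 + \left(\left(133 E + 150 s\right) + E\right) = 9 + \left(134 E + 150 s\right) = 9 + 134 E + 150 s$)
$\frac{120289}{\left(247162 + 150809\right) \left(204594 - 193820\right)} - \frac{84496}{N{\left(453,-166 \right)}} = \frac{120289}{\left(247162 + 150809\right) \left(204594 - 193820\right)} - \frac{84496}{9 + 134 \left(-166\right) + 150 \cdot 453} = \frac{120289}{397971 \cdot 10774} - \frac{84496}{9 - 22244 + 67950} = \frac{120289}{4287739554} - \frac{84496}{45715} = - \frac{362291342343149}{196014013711110}$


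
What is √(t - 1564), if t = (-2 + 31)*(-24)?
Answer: 2*I*√565 ≈ 47.539*I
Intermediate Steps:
t = -696 (t = 29*(-24) = -696)
√(t - 1564) = √(-696 - 1564) = √(-2260) = 2*I*√565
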